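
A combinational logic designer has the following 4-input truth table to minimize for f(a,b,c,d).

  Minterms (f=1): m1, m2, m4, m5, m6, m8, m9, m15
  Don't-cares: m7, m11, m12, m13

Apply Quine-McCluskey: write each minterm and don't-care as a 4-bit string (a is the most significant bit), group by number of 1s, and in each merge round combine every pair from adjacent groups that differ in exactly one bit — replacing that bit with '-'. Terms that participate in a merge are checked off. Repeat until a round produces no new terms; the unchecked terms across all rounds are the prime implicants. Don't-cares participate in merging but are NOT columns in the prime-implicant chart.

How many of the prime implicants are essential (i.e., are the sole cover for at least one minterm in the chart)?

[col 0] 0001*, 0010*, 0100*, 0101*, 0110*, 0111*, 1000*, 1001*, 1011*, 1100*, 1101*, 1111*
[col 1] -001*, -100*, -101*, -111*, 0-01*, 0-10, 01-0*, 01-1*, 010-*, 011-*, 1-00*, 1-01*, 1-11*, 10-1*, 100-*, 11-1*, 110-*
[col 2] --01, -1-1, -10-, 01--, 1--1, 1-0-
Prime implicants: --01, -1-1, -10-, 0-10, 01--, 1--1, 1-0-
PI chart (minterm → PIs covering it):
  1 | --01  (sole → essential)
  2 | 0-10  (sole → essential)
  4 | -10-,01--
  5 | --01,-1-1,-10-,01--
  6 | 0-10,01--
  8 | 1-0-  (sole → essential)
  9 | --01,1--1,1-0-
  15 | -1-1,1--1
Essential prime implicants: --01, 0-10, 1-0-

3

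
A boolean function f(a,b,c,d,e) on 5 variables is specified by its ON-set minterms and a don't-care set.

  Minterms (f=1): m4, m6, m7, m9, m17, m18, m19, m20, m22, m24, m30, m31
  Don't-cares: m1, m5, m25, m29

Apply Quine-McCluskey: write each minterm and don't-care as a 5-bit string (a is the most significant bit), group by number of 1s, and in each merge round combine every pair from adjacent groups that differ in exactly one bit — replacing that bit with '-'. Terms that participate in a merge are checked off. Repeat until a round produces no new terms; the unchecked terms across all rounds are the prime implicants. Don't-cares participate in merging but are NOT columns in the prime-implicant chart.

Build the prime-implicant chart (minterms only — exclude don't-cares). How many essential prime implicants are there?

4

[col 0] 00001*, 00100*, 00101*, 00110*, 00111*, 01001*, 10001*, 10010*, 10011*, 10100*, 10110*, 11000*, 11001*, 11101*, 11110*, 11111*
[col 1] -0001*, -0100*, -0110*, -1001*, 0-001*, 00-01, 001-0*, 001-1*, 0010-*, 0011-*, 1-001*, 1-110, 10-10, 100-1, 1001-, 101-0*, 11-01, 1100-, 111-1, 1111-
[col 2] --001, -01-0, 001--
Prime implicants: --001, -01-0, 00-01, 001--, 1-110, 10-10, 100-1, 1001-, 11-01, 1100-, 111-1, 1111-
PI chart (minterm → PIs covering it):
  4 | -01-0,001--
  6 | -01-0,001--
  7 | 001--  (sole → essential)
  9 | --001  (sole → essential)
  17 | --001,100-1
  18 | 10-10,1001-
  19 | 100-1,1001-
  20 | -01-0  (sole → essential)
  22 | -01-0,1-110,10-10
  24 | 1100-  (sole → essential)
  30 | 1-110,1111-
  31 | 111-1,1111-
Essential prime implicants: --001, -01-0, 001--, 1100-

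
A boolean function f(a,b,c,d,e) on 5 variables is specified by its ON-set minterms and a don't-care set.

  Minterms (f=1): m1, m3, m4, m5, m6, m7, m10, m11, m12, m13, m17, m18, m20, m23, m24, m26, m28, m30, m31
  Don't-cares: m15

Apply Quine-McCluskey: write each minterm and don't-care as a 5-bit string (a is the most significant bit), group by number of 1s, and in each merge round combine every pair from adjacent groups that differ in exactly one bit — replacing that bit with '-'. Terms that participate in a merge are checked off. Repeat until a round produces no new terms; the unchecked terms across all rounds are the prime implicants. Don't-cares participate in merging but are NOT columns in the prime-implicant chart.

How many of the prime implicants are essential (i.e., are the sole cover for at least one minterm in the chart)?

[col 0] 00001*, 00011*, 00100*, 00101*, 00110*, 00111*, 01010*, 01011*, 01100*, 01101*, 01111*, 10001*, 10010*, 10100*, 10111*, 11000*, 11010*, 11100*, 11110*, 11111*
[col 1] -0001, -0100*, -0111*, -1010, -1100*, -1111*, 0-011*, 0-100*, 0-101*, 0-111*, 00-01*, 00-11*, 000-1*, 001-0*, 001-1*, 0010-*, 0011-*, 01-11*, 0101-, 011-1*, 0110-*, 1-010, 1-100*, 1-111*, 11-00*, 11-10*, 110-0*, 111-0*, 1111-
[col 2] --100, --111, 0--11, 0-1-1, 0-10-, 00--1, 001--, 11--0
Prime implicants: --100, --111, -0001, -1010, 0--11, 0-1-1, 0-10-, 00--1, 001--, 0101-, 1-010, 11--0, 1111-
PI chart (minterm → PIs covering it):
  1 | -0001,00--1
  3 | 0--11,00--1
  4 | --100,0-10-,001--
  5 | 0-1-1,0-10-,00--1,001--
  6 | 001--  (sole → essential)
  7 | --111,0--11,0-1-1,00--1,001--
  10 | -1010,0101-
  11 | 0--11,0101-
  12 | --100,0-10-
  13 | 0-1-1,0-10-
  17 | -0001  (sole → essential)
  18 | 1-010  (sole → essential)
  20 | --100  (sole → essential)
  23 | --111  (sole → essential)
  24 | 11--0  (sole → essential)
  26 | -1010,1-010,11--0
  28 | --100,11--0
  30 | 11--0,1111-
  31 | --111,1111-
Essential prime implicants: --100, --111, -0001, 001--, 1-010, 11--0

6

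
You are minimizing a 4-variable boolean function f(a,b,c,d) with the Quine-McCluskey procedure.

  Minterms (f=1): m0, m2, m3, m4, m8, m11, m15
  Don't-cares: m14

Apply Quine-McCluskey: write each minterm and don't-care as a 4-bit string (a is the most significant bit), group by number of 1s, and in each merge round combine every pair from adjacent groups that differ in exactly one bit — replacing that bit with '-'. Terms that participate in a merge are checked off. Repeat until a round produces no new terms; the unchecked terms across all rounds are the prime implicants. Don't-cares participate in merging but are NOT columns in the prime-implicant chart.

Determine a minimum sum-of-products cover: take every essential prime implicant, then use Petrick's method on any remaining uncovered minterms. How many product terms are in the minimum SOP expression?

[col 0] 0000*, 0010*, 0011*, 0100*, 1000*, 1011*, 1110*, 1111*
[col 1] -000, -011, 0-00, 00-0, 001-, 1-11, 111-
Prime implicants: -000, -011, 0-00, 00-0, 001-, 1-11, 111-
PI chart (minterm → PIs covering it):
  0 | -000,0-00,00-0
  2 | 00-0,001-
  3 | -011,001-
  4 | 0-00  (sole → essential)
  8 | -000  (sole → essential)
  11 | -011,1-11
  15 | 1-11,111-
Essential prime implicants: -000, 0-00
Petrick residual → 001-, 1-11
Minimum SOP uses 4 PIs: b'c'd' + a'c'd' + a'b'c + acd

4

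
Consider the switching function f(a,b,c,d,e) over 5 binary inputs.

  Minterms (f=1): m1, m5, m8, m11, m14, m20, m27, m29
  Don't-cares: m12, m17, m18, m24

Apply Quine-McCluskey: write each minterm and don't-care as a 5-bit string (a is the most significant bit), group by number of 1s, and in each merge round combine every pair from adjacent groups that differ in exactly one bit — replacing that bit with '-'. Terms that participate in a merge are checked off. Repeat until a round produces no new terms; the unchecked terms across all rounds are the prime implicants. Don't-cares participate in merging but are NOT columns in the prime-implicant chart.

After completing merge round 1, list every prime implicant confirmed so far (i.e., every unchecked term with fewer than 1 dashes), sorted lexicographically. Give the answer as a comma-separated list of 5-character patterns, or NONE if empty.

10010, 10100, 11101

size-2^0 implicants → 00001(✓)  00101(✓)  01000(✓)  01011(✓)  01100(✓)  01110(✓)  10001(✓)  10010  10100  11000(✓)  11011(✓)  11101
size-2^1 implicants → -0001  -1000  -1011  00-01  01-00  011-0
Unchecked terms (primes): -0001, -1000, -1011, 00-01, 01-00, 011-0, 10010, 10100, 11101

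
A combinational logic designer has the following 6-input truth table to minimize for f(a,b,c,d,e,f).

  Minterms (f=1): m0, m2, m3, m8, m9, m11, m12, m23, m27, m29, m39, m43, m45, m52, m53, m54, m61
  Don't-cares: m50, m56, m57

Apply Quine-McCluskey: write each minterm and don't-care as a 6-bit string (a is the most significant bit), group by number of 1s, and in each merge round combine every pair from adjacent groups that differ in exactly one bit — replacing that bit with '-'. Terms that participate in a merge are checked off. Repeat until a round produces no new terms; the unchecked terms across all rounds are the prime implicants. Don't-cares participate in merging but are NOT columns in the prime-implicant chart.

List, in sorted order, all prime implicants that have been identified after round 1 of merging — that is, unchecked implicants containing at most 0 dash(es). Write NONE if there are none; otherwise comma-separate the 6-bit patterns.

[col 0] 000000*, 000010*, 000011*, 001000*, 001001*, 001011*, 001100*, 010111, 011011*, 011101*, 100111, 101011*, 101101*, 110010*, 110100*, 110101*, 110110*, 111000*, 111001*, 111101*
[col 1] -01011, -11101, 0-1011, 00-000, 00-011, 0000-0, 00001-, 001-00, 0010-1, 00100-, 1-1101, 11-101, 110-10, 1101-0, 11010-, 111-01, 11100-
Prime implicants: -01011, -11101, 0-1011, 00-000, 00-011, 0000-0, 00001-, 001-00, 0010-1, 00100-, 010111, 1-1101, 100111, 11-101, 110-10, 1101-0, 11010-, 111-01, 11100-

010111, 100111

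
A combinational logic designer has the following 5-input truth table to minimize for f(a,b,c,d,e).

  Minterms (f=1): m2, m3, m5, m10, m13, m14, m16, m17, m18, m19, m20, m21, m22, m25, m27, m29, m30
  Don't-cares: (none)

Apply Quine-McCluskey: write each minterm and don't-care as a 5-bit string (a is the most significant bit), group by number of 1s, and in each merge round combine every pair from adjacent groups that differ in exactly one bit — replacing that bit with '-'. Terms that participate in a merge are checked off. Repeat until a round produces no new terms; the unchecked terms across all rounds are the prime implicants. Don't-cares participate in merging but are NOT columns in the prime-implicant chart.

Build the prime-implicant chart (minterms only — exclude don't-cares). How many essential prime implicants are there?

3

size-2^0 implicants → 00010(✓)  00011(✓)  00101(✓)  01010(✓)  01101(✓)  01110(✓)  10000(✓)  10001(✓)  10010(✓)  10011(✓)  10100(✓)  10101(✓)  10110(✓)  11001(✓)  11011(✓)  11101(✓)  11110(✓)
size-2^1 implicants → -0010(✓)  -0011(✓)  -0101(✓)  -1101(✓)  -1110  0-010  0-101(✓)  0001-(✓)  01-10  1-001(✓)  1-011(✓)  1-101(✓)  1-110  10-00(✓)  10-01(✓)  10-10(✓)  100-0(✓)  100-1(✓)  1000-(✓)  1001-(✓)  101-0(✓)  1010-(✓)  11-01(✓)  110-1(✓)
size-2^2 implicants → --101  -001-  1--01  1-0-1  10--0  10-0-  100--
Unchecked terms (primes): --101, -001-, -1110, 0-010, 01-10, 1--01, 1-0-1, 1-110, 10--0, 10-0-, 100--
Minterm coverage:
  m2 ⊆ -001-,0-010
  m3 ⊆ -001- [E]
  m5 ⊆ --101 [E]
  m10 ⊆ 0-010,01-10
  m13 ⊆ --101 [E]
  m14 ⊆ -1110,01-10
  m16 ⊆ 10--0,10-0-,100--
  m17 ⊆ 1--01,1-0-1,10-0-,100--
  m18 ⊆ -001-,10--0,100--
  m19 ⊆ -001-,1-0-1,100--
  m20 ⊆ 10--0,10-0-
  m21 ⊆ --101,1--01,10-0-
  m22 ⊆ 1-110,10--0
  m25 ⊆ 1--01,1-0-1
  m27 ⊆ 1-0-1 [E]
  m29 ⊆ --101,1--01
  m30 ⊆ -1110,1-110
E = {--101, -001-, 1-0-1}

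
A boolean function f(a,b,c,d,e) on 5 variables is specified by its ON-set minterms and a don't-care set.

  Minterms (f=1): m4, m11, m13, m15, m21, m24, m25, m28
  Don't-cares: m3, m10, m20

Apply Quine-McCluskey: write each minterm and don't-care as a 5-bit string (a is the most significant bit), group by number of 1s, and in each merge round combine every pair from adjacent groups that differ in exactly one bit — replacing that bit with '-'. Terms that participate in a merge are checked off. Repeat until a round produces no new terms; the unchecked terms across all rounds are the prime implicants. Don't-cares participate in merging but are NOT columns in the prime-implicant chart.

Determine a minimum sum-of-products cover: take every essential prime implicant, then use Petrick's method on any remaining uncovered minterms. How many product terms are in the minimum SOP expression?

size-2^0 implicants → 00011(✓)  00100(✓)  01010(✓)  01011(✓)  01101(✓)  01111(✓)  10100(✓)  10101(✓)  11000(✓)  11001(✓)  11100(✓)
size-2^1 implicants → -0100  0-011  01-11  0101-  011-1  1-100  1010-  11-00  1100-
Unchecked terms (primes): -0100, 0-011, 01-11, 0101-, 011-1, 1-100, 1010-, 11-00, 1100-
Minterm coverage:
  m4 ⊆ -0100 [E]
  m11 ⊆ 0-011,01-11,0101-
  m13 ⊆ 011-1 [E]
  m15 ⊆ 01-11,011-1
  m21 ⊆ 1010- [E]
  m24 ⊆ 11-00,1100-
  m25 ⊆ 1100- [E]
  m28 ⊆ 1-100,11-00
E = {-0100, 011-1, 1010-, 1100-}
Petrick residual → 0-011, 1-100
Cover = b'cd'e' + a'c'de + a'bce + acd'e' + ab'cd' + abc'd'  |cover|=6

6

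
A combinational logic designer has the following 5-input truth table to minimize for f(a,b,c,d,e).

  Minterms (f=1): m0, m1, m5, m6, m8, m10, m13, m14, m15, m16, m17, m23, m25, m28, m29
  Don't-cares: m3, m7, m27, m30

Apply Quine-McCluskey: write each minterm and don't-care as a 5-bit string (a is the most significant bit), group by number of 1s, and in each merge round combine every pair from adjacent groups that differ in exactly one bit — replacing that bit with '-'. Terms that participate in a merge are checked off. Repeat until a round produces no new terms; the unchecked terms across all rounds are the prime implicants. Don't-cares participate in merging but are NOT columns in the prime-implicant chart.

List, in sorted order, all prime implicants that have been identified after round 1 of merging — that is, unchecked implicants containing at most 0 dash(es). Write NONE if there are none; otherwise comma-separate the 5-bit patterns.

Round 0: 00000✓ 00001✓ 00011✓ 00101✓ 00110✓ 00111✓ 01000✓ 01010✓ 01101✓ 01110✓ 01111✓ 10000✓ 10001✓ 10111✓ 11001✓ 11011✓ 11100✓ 11101✓ 11110✓
Round 1: -0000✓ -0001✓ -0111 -1101 -1110 0-000 0-101✓ 0-110✓ 0-111✓ 00-01✓ 00-11✓ 000-1✓ 0000-✓ 001-1✓ 0011-✓ 01-10 010-0 011-1✓ 0111-✓ 1-001 1000-✓ 11-01 110-1 111-0 1110-
Round 2: -000- 0-1-1 0-11- 00--1
PIs = {-000-, -0111, -1101, -1110, 0-000, 0-1-1, 0-11-, 00--1, 01-10, 010-0, 1-001, 11-01, 110-1, 111-0, 1110-}

NONE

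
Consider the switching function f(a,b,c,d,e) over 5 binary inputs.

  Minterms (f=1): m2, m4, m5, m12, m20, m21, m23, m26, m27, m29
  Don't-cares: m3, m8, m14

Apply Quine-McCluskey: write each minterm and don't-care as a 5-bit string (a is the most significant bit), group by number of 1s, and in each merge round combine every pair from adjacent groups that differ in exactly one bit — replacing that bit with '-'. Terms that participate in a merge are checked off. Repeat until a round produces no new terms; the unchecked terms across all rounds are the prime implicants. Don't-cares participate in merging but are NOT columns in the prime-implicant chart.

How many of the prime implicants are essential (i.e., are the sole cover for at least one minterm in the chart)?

size-2^0 implicants → 00010(✓)  00011(✓)  00100(✓)  00101(✓)  01000(✓)  01100(✓)  01110(✓)  10100(✓)  10101(✓)  10111(✓)  11010(✓)  11011(✓)  11101(✓)
size-2^1 implicants → -0100(✓)  -0101(✓)  0-100  0001-  0010-(✓)  01-00  011-0  1-101  101-1  1010-(✓)  1101-
size-2^2 implicants → -010-
Unchecked terms (primes): -010-, 0-100, 0001-, 01-00, 011-0, 1-101, 101-1, 1101-
Minterm coverage:
  m2 ⊆ 0001- [E]
  m4 ⊆ -010-,0-100
  m5 ⊆ -010- [E]
  m12 ⊆ 0-100,01-00,011-0
  m20 ⊆ -010- [E]
  m21 ⊆ -010-,1-101,101-1
  m23 ⊆ 101-1 [E]
  m26 ⊆ 1101- [E]
  m27 ⊆ 1101- [E]
  m29 ⊆ 1-101 [E]
E = {-010-, 0001-, 1-101, 101-1, 1101-}

5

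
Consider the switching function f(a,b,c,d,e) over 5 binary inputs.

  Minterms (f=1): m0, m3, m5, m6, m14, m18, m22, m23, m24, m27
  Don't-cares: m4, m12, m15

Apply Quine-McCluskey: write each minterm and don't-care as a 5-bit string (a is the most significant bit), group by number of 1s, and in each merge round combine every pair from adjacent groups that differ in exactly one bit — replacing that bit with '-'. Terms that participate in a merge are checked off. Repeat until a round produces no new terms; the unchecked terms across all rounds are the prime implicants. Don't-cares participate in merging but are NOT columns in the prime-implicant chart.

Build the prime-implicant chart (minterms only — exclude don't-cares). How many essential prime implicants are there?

Round 0: 00000✓ 00011 00100✓ 00101✓ 00110✓ 01100✓ 01110✓ 01111✓ 10010✓ 10110✓ 10111✓ 11000 11011
Round 1: -0110 0-100✓ 0-110✓ 00-00 001-0✓ 0010- 011-0✓ 0111- 10-10 1011-
Round 2: 0-1-0
PIs = {-0110, 0-1-0, 00-00, 00011, 0010-, 0111-, 10-10, 1011-, 11000, 11011}
Coverage chart:
  m0: 00-00 ←essential
  m3: 00011 ←essential
  m5: 0010- ←essential
  m6: -0110,0-1-0
  m14: 0-1-0,0111-
  m18: 10-10 ←essential
  m22: -0110,10-10,1011-
  m23: 1011- ←essential
  m24: 11000 ←essential
  m27: 11011 ←essential
Essential: 00-00, 00011, 0010-, 10-10, 1011-, 11000, 11011

7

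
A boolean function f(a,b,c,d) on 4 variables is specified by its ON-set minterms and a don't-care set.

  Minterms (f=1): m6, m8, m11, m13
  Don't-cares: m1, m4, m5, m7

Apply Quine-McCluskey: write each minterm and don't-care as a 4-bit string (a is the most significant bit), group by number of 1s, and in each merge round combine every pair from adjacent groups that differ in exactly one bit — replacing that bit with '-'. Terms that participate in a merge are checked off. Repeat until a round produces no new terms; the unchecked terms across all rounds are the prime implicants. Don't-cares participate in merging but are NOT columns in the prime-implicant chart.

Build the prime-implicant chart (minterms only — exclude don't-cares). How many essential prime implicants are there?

[col 0] 0001*, 0100*, 0101*, 0110*, 0111*, 1000, 1011, 1101*
[col 1] -101, 0-01, 01-0*, 01-1*, 010-*, 011-*
[col 2] 01--
Prime implicants: -101, 0-01, 01--, 1000, 1011
PI chart (minterm → PIs covering it):
  6 | 01--  (sole → essential)
  8 | 1000  (sole → essential)
  11 | 1011  (sole → essential)
  13 | -101  (sole → essential)
Essential prime implicants: -101, 01--, 1000, 1011

4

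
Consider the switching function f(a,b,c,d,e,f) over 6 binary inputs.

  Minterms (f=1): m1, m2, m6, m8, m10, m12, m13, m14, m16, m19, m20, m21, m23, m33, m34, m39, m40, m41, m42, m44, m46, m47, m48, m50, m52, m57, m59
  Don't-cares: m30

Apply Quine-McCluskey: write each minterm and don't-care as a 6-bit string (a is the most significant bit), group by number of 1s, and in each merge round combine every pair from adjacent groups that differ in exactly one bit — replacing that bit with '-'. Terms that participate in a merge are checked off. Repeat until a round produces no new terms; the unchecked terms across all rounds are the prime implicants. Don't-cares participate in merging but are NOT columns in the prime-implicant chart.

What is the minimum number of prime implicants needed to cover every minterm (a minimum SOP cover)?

Round 0: 000001✓ 000010✓ 000110✓ 001000✓ 001010✓ 001100✓ 001101✓ 001110✓ 010000✓ 010011✓ 010100✓ 010101✓ 010111✓ 011110✓ 100001✓ 100010✓ 100111✓ 101000✓ 101001✓ 101010✓ 101100✓ 101110✓ 101111✓ 110000✓ 110010✓ 110100✓ 111001✓ 111011✓
Round 1: -00001 -00010✓ -01000✓ -01010✓ -01100✓ -01110✓ -10000✓ -10100✓ 0-1110 00-010✓ 00-110✓ 000-10✓ 001-00✓ 001-10✓ 0010-0✓ 0011-0✓ 00110- 010-00✓ 010-11 0101-1 01010- 1-0010 1-1001 10-001 10-010✓ 10-111 101-00✓ 101-10✓ 1010-0✓ 10100- 1011-0✓ 10111- 110-00✓ 1100-0 1110-1
Round 2: -0-010 -01-00✓ -01-10✓ -010-0✓ -011-0✓ -10-00 00--10 001--0✓ 101--0✓
Round 3: -01--0
PIs = {-0-010, -00001, -01--0, -10-00, 0-1110, 00--10, 00110-, 010-11, 0101-1, 01010-, 1-0010, 1-1001, 10-001, 10-111, 10100-, 10111-, 1100-0, 1110-1}
Coverage chart:
  m1: -00001 ←essential
  m2: -0-010,00--10
  m6: 00--10 ←essential
  m8: -01--0 ←essential
  m10: -0-010,-01--0,00--10
  m12: -01--0,00110-
  m13: 00110- ←essential
  m14: -01--0,0-1110,00--10
  m16: -10-00 ←essential
  m19: 010-11 ←essential
  m20: -10-00,01010-
  m21: 0101-1,01010-
  m23: 010-11,0101-1
  m33: -00001,10-001
  m34: -0-010,1-0010
  m39: 10-111 ←essential
  m40: -01--0,10100-
  m41: 1-1001,10-001,10100-
  m42: -0-010,-01--0
  m44: -01--0 ←essential
  m46: -01--0,10111-
  m47: 10-111,10111-
  m48: -10-00,1100-0
  m50: 1-0010,1100-0
  m52: -10-00 ←essential
  m57: 1-1001,1110-1
  m59: 1110-1 ←essential
Essential: -00001, -01--0, -10-00, 00--10, 00110-, 010-11, 10-111, 1110-1
Petrick residual → 0101-1, 1-0010, 1-1001
Min cover (11 terms): b'c'd'e'f + b'cf' + bc'e'f' + a'b'ef' + a'b'cde' + a'bc'ef + a'bc'df + ac'd'ef' + acd'e'f + ab'def + abcd'f

11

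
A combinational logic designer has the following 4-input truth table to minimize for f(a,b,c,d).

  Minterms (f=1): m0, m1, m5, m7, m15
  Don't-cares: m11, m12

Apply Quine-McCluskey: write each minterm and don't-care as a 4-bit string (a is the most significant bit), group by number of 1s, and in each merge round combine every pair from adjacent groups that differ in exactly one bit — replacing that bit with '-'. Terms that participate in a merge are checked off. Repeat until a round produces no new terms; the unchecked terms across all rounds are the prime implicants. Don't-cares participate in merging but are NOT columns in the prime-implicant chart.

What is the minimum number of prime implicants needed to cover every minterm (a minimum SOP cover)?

Round 0: 0000✓ 0001✓ 0101✓ 0111✓ 1011✓ 1100 1111✓
Round 1: -111 0-01 000- 01-1 1-11
PIs = {-111, 0-01, 000-, 01-1, 1-11, 1100}
Coverage chart:
  m0: 000- ←essential
  m1: 0-01,000-
  m5: 0-01,01-1
  m7: -111,01-1
  m15: -111,1-11
Essential: 000-
Petrick residual → -111, 0-01
Min cover (3 terms): bcd + a'c'd + a'b'c'

3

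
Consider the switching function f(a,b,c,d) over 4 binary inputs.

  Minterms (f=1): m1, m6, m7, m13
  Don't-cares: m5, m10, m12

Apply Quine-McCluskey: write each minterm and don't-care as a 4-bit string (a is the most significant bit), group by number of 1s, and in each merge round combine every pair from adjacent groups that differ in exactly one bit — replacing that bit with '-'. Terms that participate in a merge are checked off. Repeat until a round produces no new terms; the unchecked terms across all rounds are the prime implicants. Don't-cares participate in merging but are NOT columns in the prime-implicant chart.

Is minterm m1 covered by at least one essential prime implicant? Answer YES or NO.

YES

size-2^0 implicants → 0001(✓)  0101(✓)  0110(✓)  0111(✓)  1010  1100(✓)  1101(✓)
size-2^1 implicants → -101  0-01  01-1  011-  110-
Unchecked terms (primes): -101, 0-01, 01-1, 011-, 1010, 110-
Minterm coverage:
  m1 ⊆ 0-01 [E]
  m6 ⊆ 011- [E]
  m7 ⊆ 01-1,011-
  m13 ⊆ -101,110-
E = {0-01, 011-}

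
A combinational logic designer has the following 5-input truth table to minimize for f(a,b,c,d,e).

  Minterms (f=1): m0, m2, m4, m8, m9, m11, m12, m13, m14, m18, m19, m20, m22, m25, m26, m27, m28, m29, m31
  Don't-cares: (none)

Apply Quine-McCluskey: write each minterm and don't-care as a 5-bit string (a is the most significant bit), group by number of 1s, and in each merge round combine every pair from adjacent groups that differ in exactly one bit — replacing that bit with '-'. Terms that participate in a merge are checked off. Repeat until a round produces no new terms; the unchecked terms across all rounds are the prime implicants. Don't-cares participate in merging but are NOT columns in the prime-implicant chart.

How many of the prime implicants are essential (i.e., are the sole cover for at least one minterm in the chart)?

4

[col 0] 00000*, 00010*, 00100*, 01000*, 01001*, 01011*, 01100*, 01101*, 01110*, 10010*, 10011*, 10100*, 10110*, 11001*, 11010*, 11011*, 11100*, 11101*, 11111*
[col 1] -0010, -0100*, -1001*, -1011*, -1100*, -1101*, 0-000*, 0-100*, 00-00*, 000-0, 01-00*, 01-01*, 010-1*, 0100-*, 011-0, 0110-*, 1-010*, 1-011*, 1-100*, 10-10, 1001-*, 101-0, 11-01*, 11-11*, 110-1*, 1101-*, 111-1*, 1110-*
[col 2] --100, -1-01, -10-1, -110-, 0--00, 01-0-, 1-01-, 11--1
Prime implicants: --100, -0010, -1-01, -10-1, -110-, 0--00, 000-0, 01-0-, 011-0, 1-01-, 10-10, 101-0, 11--1
PI chart (minterm → PIs covering it):
  0 | 0--00,000-0
  2 | -0010,000-0
  4 | --100,0--00
  8 | 0--00,01-0-
  9 | -1-01,-10-1,01-0-
  11 | -10-1  (sole → essential)
  12 | --100,-110-,0--00,01-0-,011-0
  13 | -1-01,-110-,01-0-
  14 | 011-0  (sole → essential)
  18 | -0010,1-01-,10-10
  19 | 1-01-  (sole → essential)
  20 | --100,101-0
  22 | 10-10,101-0
  25 | -1-01,-10-1,11--1
  26 | 1-01-  (sole → essential)
  27 | -10-1,1-01-,11--1
  28 | --100,-110-
  29 | -1-01,-110-,11--1
  31 | 11--1  (sole → essential)
Essential prime implicants: -10-1, 011-0, 1-01-, 11--1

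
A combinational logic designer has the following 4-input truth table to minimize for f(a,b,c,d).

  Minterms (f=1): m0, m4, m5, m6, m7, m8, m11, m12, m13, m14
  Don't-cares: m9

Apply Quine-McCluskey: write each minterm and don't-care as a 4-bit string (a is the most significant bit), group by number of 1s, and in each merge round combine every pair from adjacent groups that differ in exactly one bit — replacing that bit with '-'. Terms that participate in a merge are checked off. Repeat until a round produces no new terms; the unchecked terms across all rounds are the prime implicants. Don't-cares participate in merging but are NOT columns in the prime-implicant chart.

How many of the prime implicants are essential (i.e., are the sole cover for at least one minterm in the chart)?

4

[col 0] 0000*, 0100*, 0101*, 0110*, 0111*, 1000*, 1001*, 1011*, 1100*, 1101*, 1110*
[col 1] -000*, -100*, -101*, -110*, 0-00*, 01-0*, 01-1*, 010-*, 011-*, 1-00*, 1-01*, 10-1, 100-*, 11-0*, 110-*
[col 2] --00, -1-0, -10-, 01--, 1-0-
Prime implicants: --00, -1-0, -10-, 01--, 1-0-, 10-1
PI chart (minterm → PIs covering it):
  0 | --00  (sole → essential)
  4 | --00,-1-0,-10-,01--
  5 | -10-,01--
  6 | -1-0,01--
  7 | 01--  (sole → essential)
  8 | --00,1-0-
  11 | 10-1  (sole → essential)
  12 | --00,-1-0,-10-,1-0-
  13 | -10-,1-0-
  14 | -1-0  (sole → essential)
Essential prime implicants: --00, -1-0, 01--, 10-1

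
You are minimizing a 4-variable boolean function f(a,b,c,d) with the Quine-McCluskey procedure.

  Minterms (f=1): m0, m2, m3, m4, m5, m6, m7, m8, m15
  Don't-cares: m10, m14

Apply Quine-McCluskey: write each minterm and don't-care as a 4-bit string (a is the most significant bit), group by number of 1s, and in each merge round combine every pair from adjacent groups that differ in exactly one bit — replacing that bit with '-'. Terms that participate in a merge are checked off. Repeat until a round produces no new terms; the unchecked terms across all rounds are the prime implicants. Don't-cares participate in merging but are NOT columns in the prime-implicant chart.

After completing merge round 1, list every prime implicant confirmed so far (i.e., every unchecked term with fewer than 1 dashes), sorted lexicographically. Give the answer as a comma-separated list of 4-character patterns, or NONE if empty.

Round 0: 0000✓ 0010✓ 0011✓ 0100✓ 0101✓ 0110✓ 0111✓ 1000✓ 1010✓ 1110✓ 1111✓
Round 1: -000✓ -010✓ -110✓ -111✓ 0-00✓ 0-10✓ 0-11✓ 00-0✓ 001-✓ 01-0✓ 01-1✓ 010-✓ 011-✓ 1-10✓ 10-0✓ 111-✓
Round 2: --10 -0-0 -11- 0--0 0-1- 01--
PIs = {--10, -0-0, -11-, 0--0, 0-1-, 01--}

NONE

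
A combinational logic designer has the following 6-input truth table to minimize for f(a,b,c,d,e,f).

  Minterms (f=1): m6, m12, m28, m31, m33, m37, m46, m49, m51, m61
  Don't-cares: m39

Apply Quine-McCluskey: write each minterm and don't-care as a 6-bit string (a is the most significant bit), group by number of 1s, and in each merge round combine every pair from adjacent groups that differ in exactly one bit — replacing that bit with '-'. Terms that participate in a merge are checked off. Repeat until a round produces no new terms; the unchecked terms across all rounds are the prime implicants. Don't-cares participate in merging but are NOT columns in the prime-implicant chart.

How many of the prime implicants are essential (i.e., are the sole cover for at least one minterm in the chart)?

size-2^0 implicants → 000110  001100(✓)  011100(✓)  011111  100001(✓)  100101(✓)  100111(✓)  101110  110001(✓)  110011(✓)  111101
size-2^1 implicants → 0-1100  1-0001  100-01  1001-1  1100-1
Unchecked terms (primes): 0-1100, 000110, 011111, 1-0001, 100-01, 1001-1, 101110, 1100-1, 111101
Minterm coverage:
  m6 ⊆ 000110 [E]
  m12 ⊆ 0-1100 [E]
  m28 ⊆ 0-1100 [E]
  m31 ⊆ 011111 [E]
  m33 ⊆ 1-0001,100-01
  m37 ⊆ 100-01,1001-1
  m46 ⊆ 101110 [E]
  m49 ⊆ 1-0001,1100-1
  m51 ⊆ 1100-1 [E]
  m61 ⊆ 111101 [E]
E = {0-1100, 000110, 011111, 101110, 1100-1, 111101}

6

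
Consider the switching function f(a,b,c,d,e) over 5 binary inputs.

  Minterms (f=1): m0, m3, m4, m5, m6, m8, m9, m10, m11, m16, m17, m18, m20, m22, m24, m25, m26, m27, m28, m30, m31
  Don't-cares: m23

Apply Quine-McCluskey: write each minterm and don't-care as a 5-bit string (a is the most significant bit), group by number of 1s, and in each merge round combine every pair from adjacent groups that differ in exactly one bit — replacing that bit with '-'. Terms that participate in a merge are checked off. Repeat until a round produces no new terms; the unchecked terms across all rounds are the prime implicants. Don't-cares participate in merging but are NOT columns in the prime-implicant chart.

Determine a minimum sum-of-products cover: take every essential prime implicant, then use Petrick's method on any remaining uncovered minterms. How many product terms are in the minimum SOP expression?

8

Round 0: 00000✓ 00011✓ 00100✓ 00101✓ 00110✓ 01000✓ 01001✓ 01010✓ 01011✓ 10000✓ 10001✓ 10010✓ 10100✓ 10110✓ 10111✓ 11000✓ 11001✓ 11010✓ 11011✓ 11100✓ 11110✓ 11111✓
Round 1: -0000✓ -0100✓ -0110✓ -1000✓ -1001✓ -1010✓ -1011✓ 0-000✓ 0-011 00-00✓ 001-0✓ 0010- 010-0✓ 010-1✓ 0100-✓ 0101-✓ 1-000✓ 1-001✓ 1-010✓ 1-100✓ 1-110✓ 1-111✓ 10-00✓ 10-10✓ 100-0✓ 1000-✓ 101-0✓ 1011-✓ 11-00✓ 11-10✓ 11-11✓ 110-0✓ 110-1✓ 1100-✓ 1101-✓ 111-0✓ 1111-✓
Round 2: --000 -0-00 -01-0 -10-0✓ -10-1✓ -100-✓ -101-✓ 010--✓ 1--00✓ 1--10✓ 1-0-0✓ 1-00- 1-1-0✓ 1-11- 10--0✓ 11--0✓ 11-1- 110--✓
Round 3: -10-- 1---0
PIs = {--000, -0-00, -01-0, -10--, 0-011, 0010-, 1---0, 1-00-, 1-11-, 11-1-}
Coverage chart:
  m0: --000,-0-00
  m3: 0-011 ←essential
  m4: -0-00,-01-0,0010-
  m5: 0010- ←essential
  m6: -01-0 ←essential
  m8: --000,-10--
  m9: -10-- ←essential
  m10: -10-- ←essential
  m11: -10--,0-011
  m16: --000,-0-00,1---0,1-00-
  m17: 1-00- ←essential
  m18: 1---0 ←essential
  m20: -0-00,-01-0,1---0
  m22: -01-0,1---0,1-11-
  m24: --000,-10--,1---0,1-00-
  m25: -10--,1-00-
  m26: -10--,1---0,11-1-
  m27: -10--,11-1-
  m28: 1---0 ←essential
  m30: 1---0,1-11-,11-1-
  m31: 1-11-,11-1-
Essential: -01-0, -10--, 0-011, 0010-, 1---0, 1-00-
Petrick residual → --000, 1-11-
Min cover (8 terms): c'd'e' + b'ce' + bc' + a'c'de + a'b'cd' + ae' + ac'd' + acd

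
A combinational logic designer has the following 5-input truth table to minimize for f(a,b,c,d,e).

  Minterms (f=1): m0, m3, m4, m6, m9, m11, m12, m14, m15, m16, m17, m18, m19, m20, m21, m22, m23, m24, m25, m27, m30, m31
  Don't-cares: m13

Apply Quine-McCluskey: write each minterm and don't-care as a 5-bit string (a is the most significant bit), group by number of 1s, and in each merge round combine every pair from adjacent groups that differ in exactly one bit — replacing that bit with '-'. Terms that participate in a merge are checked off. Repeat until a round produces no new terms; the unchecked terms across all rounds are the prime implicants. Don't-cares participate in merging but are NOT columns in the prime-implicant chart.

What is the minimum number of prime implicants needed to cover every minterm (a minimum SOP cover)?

7

Round 0: 00000✓ 00011✓ 00100✓ 00110✓ 01001✓ 01011✓ 01100✓ 01101✓ 01110✓ 01111✓ 10000✓ 10001✓ 10010✓ 10011✓ 10100✓ 10101✓ 10110✓ 10111✓ 11000✓ 11001✓ 11011✓ 11110✓ 11111✓
Round 1: -0000✓ -0011✓ -0100✓ -0110✓ -1001✓ -1011✓ -1110✓ -1111✓ 0-011✓ 0-100✓ 0-110✓ 00-00✓ 001-0✓ 01-01✓ 01-11✓ 010-1✓ 011-0✓ 011-1✓ 0110-✓ 0111-✓ 1-000✓ 1-001✓ 1-011✓ 1-110✓ 1-111✓ 10-00✓ 10-01✓ 10-10✓ 10-11✓ 100-0✓ 100-1✓ 1000-✓ 1001-✓ 101-0✓ 101-1✓ 1010-✓ 1011-✓ 11-11✓ 110-1✓ 1100-✓ 1111-✓
Round 2: --011 --110 -0-00 -01-0 -1-11 -10-1 -111- 0-1-0 01--1 011-- 1--11 1-0-1 1-00- 1-11- 10--0✓ 10--1✓ 10-0-✓ 10-1-✓ 100--✓ 101--✓
Round 3: 10---
PIs = {--011, --110, -0-00, -01-0, -1-11, -10-1, -111-, 0-1-0, 01--1, 011--, 1--11, 1-0-1, 1-00-, 1-11-, 10---}
Coverage chart:
  m0: -0-00 ←essential
  m3: --011 ←essential
  m4: -0-00,-01-0,0-1-0
  m6: --110,-01-0,0-1-0
  m9: -10-1,01--1
  m11: --011,-1-11,-10-1,01--1
  m12: 0-1-0,011--
  m14: --110,-111-,0-1-0,011--
  m15: -1-11,-111-,01--1,011--
  m16: -0-00,1-00-,10---
  m17: 1-0-1,1-00-,10---
  m18: 10--- ←essential
  m19: --011,1--11,1-0-1,10---
  m20: -0-00,-01-0,10---
  m21: 10--- ←essential
  m22: --110,-01-0,1-11-,10---
  m23: 1--11,1-11-,10---
  m24: 1-00- ←essential
  m25: -10-1,1-0-1,1-00-
  m27: --011,-1-11,-10-1,1--11,1-0-1
  m30: --110,-111-,1-11-
  m31: -1-11,-111-,1--11,1-11-
Essential: --011, -0-00, 1-00-, 10---
Petrick residual → -10-1, -111-, 0-1-0
Min cover (7 terms): c'de + b'd'e' + bc'e + bcd + a'ce' + ac'd' + ab'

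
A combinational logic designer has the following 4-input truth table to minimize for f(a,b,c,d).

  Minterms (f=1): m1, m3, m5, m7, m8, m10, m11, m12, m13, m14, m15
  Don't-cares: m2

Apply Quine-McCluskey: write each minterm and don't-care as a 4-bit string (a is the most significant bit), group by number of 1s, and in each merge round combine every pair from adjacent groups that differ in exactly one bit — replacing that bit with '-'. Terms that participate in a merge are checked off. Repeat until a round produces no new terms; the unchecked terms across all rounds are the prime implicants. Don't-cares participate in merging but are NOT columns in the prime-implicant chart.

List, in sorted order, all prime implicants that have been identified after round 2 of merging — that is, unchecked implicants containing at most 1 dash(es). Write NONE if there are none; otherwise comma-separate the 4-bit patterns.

NONE

Round 0: 0001✓ 0010✓ 0011✓ 0101✓ 0111✓ 1000✓ 1010✓ 1011✓ 1100✓ 1101✓ 1110✓ 1111✓
Round 1: -010✓ -011✓ -101✓ -111✓ 0-01✓ 0-11✓ 00-1✓ 001-✓ 01-1✓ 1-00✓ 1-10✓ 1-11✓ 10-0✓ 101-✓ 11-0✓ 11-1✓ 110-✓ 111-✓
Round 2: --11 -01- -1-1 0--1 1--0 1-1- 11--
PIs = {--11, -01-, -1-1, 0--1, 1--0, 1-1-, 11--}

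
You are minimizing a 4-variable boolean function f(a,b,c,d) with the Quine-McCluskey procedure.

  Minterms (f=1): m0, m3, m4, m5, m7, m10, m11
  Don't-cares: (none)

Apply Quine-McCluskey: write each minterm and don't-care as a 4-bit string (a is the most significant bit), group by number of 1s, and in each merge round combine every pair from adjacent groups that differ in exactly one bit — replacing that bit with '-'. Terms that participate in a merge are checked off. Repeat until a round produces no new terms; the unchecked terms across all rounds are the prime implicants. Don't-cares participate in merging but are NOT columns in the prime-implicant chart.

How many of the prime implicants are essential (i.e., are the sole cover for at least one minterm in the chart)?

size-2^0 implicants → 0000(✓)  0011(✓)  0100(✓)  0101(✓)  0111(✓)  1010(✓)  1011(✓)
size-2^1 implicants → -011  0-00  0-11  01-1  010-  101-
Unchecked terms (primes): -011, 0-00, 0-11, 01-1, 010-, 101-
Minterm coverage:
  m0 ⊆ 0-00 [E]
  m3 ⊆ -011,0-11
  m4 ⊆ 0-00,010-
  m5 ⊆ 01-1,010-
  m7 ⊆ 0-11,01-1
  m10 ⊆ 101- [E]
  m11 ⊆ -011,101-
E = {0-00, 101-}

2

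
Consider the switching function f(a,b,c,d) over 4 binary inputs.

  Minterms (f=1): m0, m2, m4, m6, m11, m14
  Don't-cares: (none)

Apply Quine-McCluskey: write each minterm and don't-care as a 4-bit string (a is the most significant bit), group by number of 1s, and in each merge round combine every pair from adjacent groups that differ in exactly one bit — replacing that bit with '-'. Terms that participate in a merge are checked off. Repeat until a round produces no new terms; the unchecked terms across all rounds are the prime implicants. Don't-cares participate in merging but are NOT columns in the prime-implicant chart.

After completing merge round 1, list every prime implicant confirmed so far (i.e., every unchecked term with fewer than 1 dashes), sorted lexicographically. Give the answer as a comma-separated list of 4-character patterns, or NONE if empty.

1011

[col 0] 0000*, 0010*, 0100*, 0110*, 1011, 1110*
[col 1] -110, 0-00*, 0-10*, 00-0*, 01-0*
[col 2] 0--0
Prime implicants: -110, 0--0, 1011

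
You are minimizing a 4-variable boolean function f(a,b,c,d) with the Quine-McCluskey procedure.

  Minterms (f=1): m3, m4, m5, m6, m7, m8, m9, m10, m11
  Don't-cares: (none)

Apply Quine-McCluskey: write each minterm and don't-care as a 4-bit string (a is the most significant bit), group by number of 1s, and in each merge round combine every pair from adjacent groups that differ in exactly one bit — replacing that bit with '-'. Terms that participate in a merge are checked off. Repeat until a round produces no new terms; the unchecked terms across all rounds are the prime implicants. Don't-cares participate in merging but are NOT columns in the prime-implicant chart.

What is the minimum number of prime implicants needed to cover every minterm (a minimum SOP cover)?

[col 0] 0011*, 0100*, 0101*, 0110*, 0111*, 1000*, 1001*, 1010*, 1011*
[col 1] -011, 0-11, 01-0*, 01-1*, 010-*, 011-*, 10-0*, 10-1*, 100-*, 101-*
[col 2] 01--, 10--
Prime implicants: -011, 0-11, 01--, 10--
PI chart (minterm → PIs covering it):
  3 | -011,0-11
  4 | 01--  (sole → essential)
  5 | 01--  (sole → essential)
  6 | 01--  (sole → essential)
  7 | 0-11,01--
  8 | 10--  (sole → essential)
  9 | 10--  (sole → essential)
  10 | 10--  (sole → essential)
  11 | -011,10--
Essential prime implicants: 01--, 10--
Petrick residual → -011
Minimum SOP uses 3 PIs: b'cd + a'b + ab'

3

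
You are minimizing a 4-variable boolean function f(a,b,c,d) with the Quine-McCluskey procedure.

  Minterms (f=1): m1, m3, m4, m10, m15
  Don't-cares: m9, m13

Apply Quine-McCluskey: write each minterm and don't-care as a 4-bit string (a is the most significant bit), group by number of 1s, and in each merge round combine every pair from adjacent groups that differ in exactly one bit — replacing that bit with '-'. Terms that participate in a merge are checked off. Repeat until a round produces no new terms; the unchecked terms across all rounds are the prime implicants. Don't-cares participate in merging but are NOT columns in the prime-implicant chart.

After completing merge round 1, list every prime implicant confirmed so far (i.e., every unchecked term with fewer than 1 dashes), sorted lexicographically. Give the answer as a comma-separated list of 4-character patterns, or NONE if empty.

[col 0] 0001*, 0011*, 0100, 1001*, 1010, 1101*, 1111*
[col 1] -001, 00-1, 1-01, 11-1
Prime implicants: -001, 00-1, 0100, 1-01, 1010, 11-1

0100, 1010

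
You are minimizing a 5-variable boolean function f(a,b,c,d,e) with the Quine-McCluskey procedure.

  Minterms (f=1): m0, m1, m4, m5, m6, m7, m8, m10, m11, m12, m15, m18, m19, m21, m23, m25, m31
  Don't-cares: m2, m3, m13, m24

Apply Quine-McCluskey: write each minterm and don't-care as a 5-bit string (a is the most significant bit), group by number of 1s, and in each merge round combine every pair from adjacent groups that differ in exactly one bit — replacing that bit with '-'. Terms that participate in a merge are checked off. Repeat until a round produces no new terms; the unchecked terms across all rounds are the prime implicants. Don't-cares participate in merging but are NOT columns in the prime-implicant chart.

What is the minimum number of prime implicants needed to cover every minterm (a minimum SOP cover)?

7

[col 0] 00000*, 00001*, 00010*, 00011*, 00100*, 00101*, 00110*, 00111*, 01000*, 01010*, 01011*, 01100*, 01101*, 01111*, 10010*, 10011*, 10101*, 10111*, 11000*, 11001*, 11111*
[col 1] -0010*, -0011*, -0101*, -0111*, -1000, -1111*, 0-000*, 0-010*, 0-011*, 0-100*, 0-101*, 0-111*, 00-00*, 00-01*, 00-10*, 00-11*, 000-0*, 000-1*, 0000-*, 0001-*, 001-0*, 001-1*, 0010-*, 0011-*, 01-00*, 01-11*, 010-0*, 0101-*, 011-1*, 0110-*, 1-111*, 10-11*, 1001-*, 101-1*, 1100-
[col 2] --111, -0-11, -001-, -01-1, 0--00, 0--11, 0-0-0, 0-01-, 0-1-1, 0-10-, 00--0*, 00--1*, 00-0-*, 00-1-*, 000--*, 001--*
[col 3] 00---
Prime implicants: --111, -0-11, -001-, -01-1, -1000, 0--00, 0--11, 0-0-0, 0-01-, 0-1-1, 0-10-, 00---, 1100-
PI chart (minterm → PIs covering it):
  0 | 0--00,0-0-0,00---
  1 | 00---  (sole → essential)
  4 | 0--00,0-10-,00---
  5 | -01-1,0-1-1,0-10-,00---
  6 | 00---  (sole → essential)
  7 | --111,-0-11,-01-1,0--11,0-1-1,00---
  8 | -1000,0--00,0-0-0
  10 | 0-0-0,0-01-
  11 | 0--11,0-01-
  12 | 0--00,0-10-
  15 | --111,0--11,0-1-1
  18 | -001-  (sole → essential)
  19 | -0-11,-001-
  21 | -01-1  (sole → essential)
  23 | --111,-0-11,-01-1
  25 | 1100-  (sole → essential)
  31 | --111  (sole → essential)
Essential prime implicants: --111, -001-, -01-1, 00---, 1100-
Petrick residual → 0--00, 0-01-
Minimum SOP uses 7 PIs: cde + b'c'd + b'ce + a'd'e' + a'c'd + a'b' + abc'd'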